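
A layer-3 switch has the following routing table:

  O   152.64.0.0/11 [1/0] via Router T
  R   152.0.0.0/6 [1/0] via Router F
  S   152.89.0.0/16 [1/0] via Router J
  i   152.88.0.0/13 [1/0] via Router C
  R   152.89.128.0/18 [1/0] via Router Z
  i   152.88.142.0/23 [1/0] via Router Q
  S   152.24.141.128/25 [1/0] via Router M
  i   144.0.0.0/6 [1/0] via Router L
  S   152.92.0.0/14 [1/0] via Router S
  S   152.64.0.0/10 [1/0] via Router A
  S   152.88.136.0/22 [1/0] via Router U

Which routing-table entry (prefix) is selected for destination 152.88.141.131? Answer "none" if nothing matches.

152.88.0.0/13

Entries matching 152.88.141.131:
  152.0.0.0/6 (152.0.0.0 - 155.255.255.255)
  152.64.0.0/10 (152.64.0.0 - 152.127.255.255)
  152.64.0.0/11 (152.64.0.0 - 152.95.255.255)
  152.88.0.0/13 (152.88.0.0 - 152.95.255.255)
Most specific is 152.88.0.0/13.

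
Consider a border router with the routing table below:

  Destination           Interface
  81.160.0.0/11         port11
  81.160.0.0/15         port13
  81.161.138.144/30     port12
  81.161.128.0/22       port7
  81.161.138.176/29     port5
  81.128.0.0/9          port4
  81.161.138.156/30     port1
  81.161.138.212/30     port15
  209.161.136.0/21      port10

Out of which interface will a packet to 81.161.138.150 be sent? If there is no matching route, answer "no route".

port13

Routes whose prefix contains 81.161.138.150:
  81.128.0.0/9 (81.128.0.0 - 81.255.255.255) -> port4
  81.160.0.0/11 (81.160.0.0 - 81.191.255.255) -> port11
  81.160.0.0/15 (81.160.0.0 - 81.161.255.255) -> port13
More-specific entries that do NOT match:
  81.161.138.144/30 (81.161.138.144 - 81.161.138.147) does not contain 81.161.138.150
  81.161.138.156/30 (81.161.138.156 - 81.161.138.159) does not contain 81.161.138.150
  81.161.138.212/30 (81.161.138.212 - 81.161.138.215) does not contain 81.161.138.150
  81.161.138.176/29 (81.161.138.176 - 81.161.138.183) does not contain 81.161.138.150
  81.161.128.0/22 (81.161.128.0 - 81.161.131.255) does not contain 81.161.138.150
  209.161.136.0/21 (209.161.136.0 - 209.161.143.255) does not contain 81.161.138.150
Longest matching prefix is /15 -> interface port13.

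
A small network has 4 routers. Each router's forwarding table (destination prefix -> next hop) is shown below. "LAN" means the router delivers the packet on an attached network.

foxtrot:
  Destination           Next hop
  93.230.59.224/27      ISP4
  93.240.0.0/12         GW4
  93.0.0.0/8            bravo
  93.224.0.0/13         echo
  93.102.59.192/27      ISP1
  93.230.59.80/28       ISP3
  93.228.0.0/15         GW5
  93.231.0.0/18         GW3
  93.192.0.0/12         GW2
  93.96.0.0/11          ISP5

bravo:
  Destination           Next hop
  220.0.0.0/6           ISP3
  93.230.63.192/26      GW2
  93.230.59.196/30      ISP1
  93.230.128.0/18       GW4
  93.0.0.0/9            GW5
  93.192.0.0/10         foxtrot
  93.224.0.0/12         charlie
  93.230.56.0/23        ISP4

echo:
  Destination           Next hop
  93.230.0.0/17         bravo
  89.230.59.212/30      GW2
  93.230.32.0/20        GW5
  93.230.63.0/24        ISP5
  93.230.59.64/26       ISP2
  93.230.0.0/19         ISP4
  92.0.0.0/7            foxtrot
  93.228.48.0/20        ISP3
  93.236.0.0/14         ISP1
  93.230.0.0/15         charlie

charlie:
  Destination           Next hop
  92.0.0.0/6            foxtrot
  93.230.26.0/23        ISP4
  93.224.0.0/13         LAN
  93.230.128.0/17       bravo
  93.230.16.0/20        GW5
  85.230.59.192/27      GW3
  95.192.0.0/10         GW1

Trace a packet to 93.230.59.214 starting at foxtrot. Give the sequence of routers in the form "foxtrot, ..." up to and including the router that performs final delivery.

foxtrot, echo, bravo, charlie

At foxtrot: longest match for 93.230.59.214 is 93.224.0.0/13 -> echo
At echo: longest match for 93.230.59.214 is 93.230.0.0/17 -> bravo
At bravo: longest match for 93.230.59.214 is 93.224.0.0/12 -> charlie
At charlie: longest match for 93.230.59.214 is 93.224.0.0/13 -> LAN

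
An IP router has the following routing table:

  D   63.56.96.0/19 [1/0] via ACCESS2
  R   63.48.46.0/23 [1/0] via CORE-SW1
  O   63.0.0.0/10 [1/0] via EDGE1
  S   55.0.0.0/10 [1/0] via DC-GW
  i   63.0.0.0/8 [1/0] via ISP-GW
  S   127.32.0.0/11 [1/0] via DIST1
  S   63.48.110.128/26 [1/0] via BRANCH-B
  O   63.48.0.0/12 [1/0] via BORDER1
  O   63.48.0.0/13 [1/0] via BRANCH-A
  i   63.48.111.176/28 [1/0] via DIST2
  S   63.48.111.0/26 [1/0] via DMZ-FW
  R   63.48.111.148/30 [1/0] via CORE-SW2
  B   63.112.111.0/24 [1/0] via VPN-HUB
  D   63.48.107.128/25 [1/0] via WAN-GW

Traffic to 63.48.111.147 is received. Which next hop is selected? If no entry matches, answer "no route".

BRANCH-A

Routes whose prefix contains 63.48.111.147:
  63.0.0.0/8 (63.0.0.0 - 63.255.255.255) -> ISP-GW
  63.0.0.0/10 (63.0.0.0 - 63.63.255.255) -> EDGE1
  63.48.0.0/12 (63.48.0.0 - 63.63.255.255) -> BORDER1
  63.48.0.0/13 (63.48.0.0 - 63.55.255.255) -> BRANCH-A
More-specific entries that do NOT match:
  63.48.111.148/30 (63.48.111.148 - 63.48.111.151) does not contain 63.48.111.147
  63.48.111.176/28 (63.48.111.176 - 63.48.111.191) does not contain 63.48.111.147
  63.48.110.128/26 (63.48.110.128 - 63.48.110.191) does not contain 63.48.111.147
  63.48.111.0/26 (63.48.111.0 - 63.48.111.63) does not contain 63.48.111.147
  63.48.107.128/25 (63.48.107.128 - 63.48.107.255) does not contain 63.48.111.147
  63.112.111.0/24 (63.112.111.0 - 63.112.111.255) does not contain 63.48.111.147
  63.48.46.0/23 (63.48.46.0 - 63.48.47.255) does not contain 63.48.111.147
  63.56.96.0/19 (63.56.96.0 - 63.56.127.255) does not contain 63.48.111.147
Longest matching prefix is /13 -> next hop BRANCH-A.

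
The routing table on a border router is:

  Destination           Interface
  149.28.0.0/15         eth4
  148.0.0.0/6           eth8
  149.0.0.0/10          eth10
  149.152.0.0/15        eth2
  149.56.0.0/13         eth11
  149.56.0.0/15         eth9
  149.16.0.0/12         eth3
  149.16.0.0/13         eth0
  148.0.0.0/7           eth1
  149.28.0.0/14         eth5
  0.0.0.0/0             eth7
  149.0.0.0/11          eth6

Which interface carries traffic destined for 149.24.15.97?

Routes whose prefix contains 149.24.15.97:
  0.0.0.0/0 (default, matches everything) -> eth7
  148.0.0.0/6 (148.0.0.0 - 151.255.255.255) -> eth8
  148.0.0.0/7 (148.0.0.0 - 149.255.255.255) -> eth1
  149.0.0.0/10 (149.0.0.0 - 149.63.255.255) -> eth10
  149.0.0.0/11 (149.0.0.0 - 149.31.255.255) -> eth6
  149.16.0.0/12 (149.16.0.0 - 149.31.255.255) -> eth3
More-specific entries that do NOT match:
  149.28.0.0/15 (149.28.0.0 - 149.29.255.255) does not contain 149.24.15.97
  149.152.0.0/15 (149.152.0.0 - 149.153.255.255) does not contain 149.24.15.97
  149.56.0.0/15 (149.56.0.0 - 149.57.255.255) does not contain 149.24.15.97
  149.28.0.0/14 (149.28.0.0 - 149.31.255.255) does not contain 149.24.15.97
  149.56.0.0/13 (149.56.0.0 - 149.63.255.255) does not contain 149.24.15.97
  149.16.0.0/13 (149.16.0.0 - 149.23.255.255) does not contain 149.24.15.97
Longest matching prefix is /12 -> interface eth3.

eth3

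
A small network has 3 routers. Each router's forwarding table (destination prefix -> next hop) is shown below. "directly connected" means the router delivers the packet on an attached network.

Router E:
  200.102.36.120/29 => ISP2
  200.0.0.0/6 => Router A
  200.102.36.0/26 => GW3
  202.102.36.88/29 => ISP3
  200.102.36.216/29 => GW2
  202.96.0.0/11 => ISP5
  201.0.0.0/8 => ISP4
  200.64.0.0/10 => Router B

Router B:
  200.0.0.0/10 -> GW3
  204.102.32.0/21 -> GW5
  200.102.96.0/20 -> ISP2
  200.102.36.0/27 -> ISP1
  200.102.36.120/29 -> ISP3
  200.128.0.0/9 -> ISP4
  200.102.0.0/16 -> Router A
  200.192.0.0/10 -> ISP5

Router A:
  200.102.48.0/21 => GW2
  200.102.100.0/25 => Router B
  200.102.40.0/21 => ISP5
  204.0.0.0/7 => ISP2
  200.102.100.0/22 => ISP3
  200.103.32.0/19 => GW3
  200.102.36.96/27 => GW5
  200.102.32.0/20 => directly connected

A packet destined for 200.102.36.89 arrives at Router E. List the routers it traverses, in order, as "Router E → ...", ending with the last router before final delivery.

Router E → Router B → Router A

At Router E: longest match for 200.102.36.89 is 200.64.0.0/10 -> Router B
At Router B: longest match for 200.102.36.89 is 200.102.0.0/16 -> Router A
At Router A: longest match for 200.102.36.89 is 200.102.32.0/20 -> directly connected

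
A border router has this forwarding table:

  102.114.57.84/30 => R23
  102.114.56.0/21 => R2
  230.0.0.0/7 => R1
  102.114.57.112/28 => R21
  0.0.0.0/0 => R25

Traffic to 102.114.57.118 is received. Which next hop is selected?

Routes whose prefix contains 102.114.57.118:
  0.0.0.0/0 (default, matches everything) -> R25
  102.114.56.0/21 (102.114.56.0 - 102.114.63.255) -> R2
  102.114.57.112/28 (102.114.57.112 - 102.114.57.127) -> R21
More-specific entries that do NOT match:
  102.114.57.84/30 (102.114.57.84 - 102.114.57.87) does not contain 102.114.57.118
Longest matching prefix is /28 -> next hop R21.

R21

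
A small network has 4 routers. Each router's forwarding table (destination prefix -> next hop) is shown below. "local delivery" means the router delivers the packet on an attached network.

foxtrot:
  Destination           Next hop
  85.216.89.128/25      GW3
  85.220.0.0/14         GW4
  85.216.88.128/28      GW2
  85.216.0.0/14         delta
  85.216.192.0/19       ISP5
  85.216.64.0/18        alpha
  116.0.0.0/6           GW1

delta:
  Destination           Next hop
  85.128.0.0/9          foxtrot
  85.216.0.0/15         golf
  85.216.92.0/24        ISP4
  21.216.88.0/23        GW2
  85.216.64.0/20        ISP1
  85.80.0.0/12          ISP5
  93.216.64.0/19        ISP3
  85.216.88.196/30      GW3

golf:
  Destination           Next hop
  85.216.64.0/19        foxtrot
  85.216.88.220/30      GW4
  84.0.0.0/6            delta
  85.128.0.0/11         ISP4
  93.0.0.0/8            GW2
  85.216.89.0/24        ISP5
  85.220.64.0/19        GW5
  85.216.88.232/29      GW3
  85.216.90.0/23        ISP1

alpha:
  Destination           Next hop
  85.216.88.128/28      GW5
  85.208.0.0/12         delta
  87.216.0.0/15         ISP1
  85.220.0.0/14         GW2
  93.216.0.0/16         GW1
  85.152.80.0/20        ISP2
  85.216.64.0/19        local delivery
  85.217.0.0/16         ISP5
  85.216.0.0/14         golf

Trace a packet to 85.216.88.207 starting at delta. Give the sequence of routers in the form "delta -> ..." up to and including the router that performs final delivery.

At delta: longest match for 85.216.88.207 is 85.216.0.0/15 -> golf
At golf: longest match for 85.216.88.207 is 85.216.64.0/19 -> foxtrot
At foxtrot: longest match for 85.216.88.207 is 85.216.64.0/18 -> alpha
At alpha: longest match for 85.216.88.207 is 85.216.64.0/19 -> local delivery

delta -> golf -> foxtrot -> alpha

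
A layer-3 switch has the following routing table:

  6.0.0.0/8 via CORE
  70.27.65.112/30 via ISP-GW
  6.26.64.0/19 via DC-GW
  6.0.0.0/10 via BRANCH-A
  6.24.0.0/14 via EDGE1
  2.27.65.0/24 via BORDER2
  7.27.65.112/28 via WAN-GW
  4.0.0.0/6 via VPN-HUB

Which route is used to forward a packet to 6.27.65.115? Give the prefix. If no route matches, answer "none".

6.24.0.0/14

Entries matching 6.27.65.115:
  4.0.0.0/6 (4.0.0.0 - 7.255.255.255)
  6.0.0.0/8 (6.0.0.0 - 6.255.255.255)
  6.0.0.0/10 (6.0.0.0 - 6.63.255.255)
  6.24.0.0/14 (6.24.0.0 - 6.27.255.255)
Most specific is 6.24.0.0/14.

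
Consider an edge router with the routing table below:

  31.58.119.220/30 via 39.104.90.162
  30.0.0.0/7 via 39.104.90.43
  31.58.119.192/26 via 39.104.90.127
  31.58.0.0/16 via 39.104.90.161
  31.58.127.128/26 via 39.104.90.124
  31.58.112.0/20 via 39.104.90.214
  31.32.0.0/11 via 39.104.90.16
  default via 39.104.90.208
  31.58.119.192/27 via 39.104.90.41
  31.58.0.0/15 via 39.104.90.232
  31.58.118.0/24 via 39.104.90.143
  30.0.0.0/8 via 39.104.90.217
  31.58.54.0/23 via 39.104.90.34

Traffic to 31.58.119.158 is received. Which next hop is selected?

Routes whose prefix contains 31.58.119.158:
  0.0.0.0/0 (default, matches everything) -> 39.104.90.208
  30.0.0.0/7 (30.0.0.0 - 31.255.255.255) -> 39.104.90.43
  31.32.0.0/11 (31.32.0.0 - 31.63.255.255) -> 39.104.90.16
  31.58.0.0/15 (31.58.0.0 - 31.59.255.255) -> 39.104.90.232
  31.58.0.0/16 (31.58.0.0 - 31.58.255.255) -> 39.104.90.161
  31.58.112.0/20 (31.58.112.0 - 31.58.127.255) -> 39.104.90.214
More-specific entries that do NOT match:
  31.58.119.220/30 (31.58.119.220 - 31.58.119.223) does not contain 31.58.119.158
  31.58.119.192/27 (31.58.119.192 - 31.58.119.223) does not contain 31.58.119.158
  31.58.119.192/26 (31.58.119.192 - 31.58.119.255) does not contain 31.58.119.158
  31.58.127.128/26 (31.58.127.128 - 31.58.127.191) does not contain 31.58.119.158
  31.58.118.0/24 (31.58.118.0 - 31.58.118.255) does not contain 31.58.119.158
  31.58.54.0/23 (31.58.54.0 - 31.58.55.255) does not contain 31.58.119.158
Longest matching prefix is /20 -> next hop 39.104.90.214.

39.104.90.214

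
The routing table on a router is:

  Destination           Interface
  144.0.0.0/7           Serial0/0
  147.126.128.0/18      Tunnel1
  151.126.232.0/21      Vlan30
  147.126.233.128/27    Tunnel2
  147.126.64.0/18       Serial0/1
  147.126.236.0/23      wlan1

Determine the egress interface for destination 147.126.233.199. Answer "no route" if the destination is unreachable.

no route

No entry's prefix contains 147.126.233.199; there is no default route.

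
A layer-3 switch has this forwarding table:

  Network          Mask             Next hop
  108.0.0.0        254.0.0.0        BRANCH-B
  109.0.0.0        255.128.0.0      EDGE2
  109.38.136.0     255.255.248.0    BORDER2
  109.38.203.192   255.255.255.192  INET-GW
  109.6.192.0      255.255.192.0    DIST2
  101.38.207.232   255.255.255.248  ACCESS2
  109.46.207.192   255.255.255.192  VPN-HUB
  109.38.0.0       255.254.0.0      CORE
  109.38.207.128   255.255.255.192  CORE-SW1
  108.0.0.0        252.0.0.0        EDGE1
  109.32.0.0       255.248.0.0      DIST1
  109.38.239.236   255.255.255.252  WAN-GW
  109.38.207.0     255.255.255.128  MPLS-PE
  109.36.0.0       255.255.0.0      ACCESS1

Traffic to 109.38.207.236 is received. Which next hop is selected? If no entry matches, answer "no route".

Routes whose prefix contains 109.38.207.236:
  108.0.0.0/6 (108.0.0.0 - 111.255.255.255) -> EDGE1
  108.0.0.0/7 (108.0.0.0 - 109.255.255.255) -> BRANCH-B
  109.0.0.0/9 (109.0.0.0 - 109.127.255.255) -> EDGE2
  109.32.0.0/13 (109.32.0.0 - 109.39.255.255) -> DIST1
  109.38.0.0/15 (109.38.0.0 - 109.39.255.255) -> CORE
More-specific entries that do NOT match:
  109.38.239.236/30 (109.38.239.236 - 109.38.239.239) does not contain 109.38.207.236
  101.38.207.232/29 (101.38.207.232 - 101.38.207.239) does not contain 109.38.207.236
  109.38.203.192/26 (109.38.203.192 - 109.38.203.255) does not contain 109.38.207.236
  109.46.207.192/26 (109.46.207.192 - 109.46.207.255) does not contain 109.38.207.236
  109.38.207.128/26 (109.38.207.128 - 109.38.207.191) does not contain 109.38.207.236
  109.38.207.0/25 (109.38.207.0 - 109.38.207.127) does not contain 109.38.207.236
  109.38.136.0/21 (109.38.136.0 - 109.38.143.255) does not contain 109.38.207.236
  109.6.192.0/18 (109.6.192.0 - 109.6.255.255) does not contain 109.38.207.236
  109.36.0.0/16 (109.36.0.0 - 109.36.255.255) does not contain 109.38.207.236
Longest matching prefix is /15 -> next hop CORE.

CORE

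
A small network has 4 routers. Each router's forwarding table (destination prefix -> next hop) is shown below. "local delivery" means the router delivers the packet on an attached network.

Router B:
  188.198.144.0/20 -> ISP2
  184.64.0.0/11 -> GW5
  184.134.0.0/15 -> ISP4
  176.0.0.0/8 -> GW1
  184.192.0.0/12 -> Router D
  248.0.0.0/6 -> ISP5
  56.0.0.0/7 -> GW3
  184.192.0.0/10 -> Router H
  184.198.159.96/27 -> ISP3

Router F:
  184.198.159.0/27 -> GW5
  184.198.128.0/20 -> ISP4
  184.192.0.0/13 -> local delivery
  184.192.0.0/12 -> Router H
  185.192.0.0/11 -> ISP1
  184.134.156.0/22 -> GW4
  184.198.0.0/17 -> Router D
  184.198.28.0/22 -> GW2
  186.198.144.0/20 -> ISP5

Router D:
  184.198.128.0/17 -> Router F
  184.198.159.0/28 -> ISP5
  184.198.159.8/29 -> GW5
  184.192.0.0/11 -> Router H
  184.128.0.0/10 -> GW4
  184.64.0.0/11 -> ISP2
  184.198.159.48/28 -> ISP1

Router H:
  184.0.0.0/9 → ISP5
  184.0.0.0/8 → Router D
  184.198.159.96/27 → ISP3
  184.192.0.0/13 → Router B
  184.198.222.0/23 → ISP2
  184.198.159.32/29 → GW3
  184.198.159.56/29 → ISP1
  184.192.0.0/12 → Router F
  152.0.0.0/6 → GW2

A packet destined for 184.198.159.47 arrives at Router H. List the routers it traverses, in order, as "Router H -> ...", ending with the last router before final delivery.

Router H -> Router B -> Router D -> Router F

At Router H: longest match for 184.198.159.47 is 184.192.0.0/13 -> Router B
At Router B: longest match for 184.198.159.47 is 184.192.0.0/12 -> Router D
At Router D: longest match for 184.198.159.47 is 184.198.128.0/17 -> Router F
At Router F: longest match for 184.198.159.47 is 184.192.0.0/13 -> local delivery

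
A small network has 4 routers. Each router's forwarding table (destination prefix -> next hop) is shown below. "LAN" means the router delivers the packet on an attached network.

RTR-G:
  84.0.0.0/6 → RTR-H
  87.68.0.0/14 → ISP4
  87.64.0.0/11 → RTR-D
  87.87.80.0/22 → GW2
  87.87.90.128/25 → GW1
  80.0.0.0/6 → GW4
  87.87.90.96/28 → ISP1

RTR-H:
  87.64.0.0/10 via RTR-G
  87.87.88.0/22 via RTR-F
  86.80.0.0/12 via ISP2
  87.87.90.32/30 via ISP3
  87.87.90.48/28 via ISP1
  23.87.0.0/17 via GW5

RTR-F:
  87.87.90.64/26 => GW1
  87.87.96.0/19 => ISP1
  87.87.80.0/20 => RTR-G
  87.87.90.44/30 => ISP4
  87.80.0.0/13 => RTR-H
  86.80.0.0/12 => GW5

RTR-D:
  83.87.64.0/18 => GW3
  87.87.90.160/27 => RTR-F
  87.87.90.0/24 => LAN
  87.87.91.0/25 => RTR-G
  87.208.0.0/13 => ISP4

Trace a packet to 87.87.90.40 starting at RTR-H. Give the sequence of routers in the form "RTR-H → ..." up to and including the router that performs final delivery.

At RTR-H: longest match for 87.87.90.40 is 87.87.88.0/22 -> RTR-F
At RTR-F: longest match for 87.87.90.40 is 87.87.80.0/20 -> RTR-G
At RTR-G: longest match for 87.87.90.40 is 87.64.0.0/11 -> RTR-D
At RTR-D: longest match for 87.87.90.40 is 87.87.90.0/24 -> LAN

RTR-H → RTR-F → RTR-G → RTR-D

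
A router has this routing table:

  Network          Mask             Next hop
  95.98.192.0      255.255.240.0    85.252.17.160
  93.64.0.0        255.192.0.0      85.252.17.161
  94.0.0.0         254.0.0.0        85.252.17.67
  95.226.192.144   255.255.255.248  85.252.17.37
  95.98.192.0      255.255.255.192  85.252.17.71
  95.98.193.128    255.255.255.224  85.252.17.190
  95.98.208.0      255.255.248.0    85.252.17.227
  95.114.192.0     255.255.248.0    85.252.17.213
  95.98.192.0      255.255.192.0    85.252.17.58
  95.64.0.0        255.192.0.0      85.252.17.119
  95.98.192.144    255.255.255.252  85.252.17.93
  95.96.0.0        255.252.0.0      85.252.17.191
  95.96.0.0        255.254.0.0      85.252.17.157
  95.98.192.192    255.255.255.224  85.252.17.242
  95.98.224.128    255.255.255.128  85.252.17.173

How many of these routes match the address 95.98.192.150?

Prefixes containing 95.98.192.150:
  94.0.0.0/7 (94.0.0.0 - 95.255.255.255)
  95.64.0.0/10 (95.64.0.0 - 95.127.255.255)
  95.96.0.0/14 (95.96.0.0 - 95.99.255.255)
  95.98.192.0/18 (95.98.192.0 - 95.98.255.255)
  95.98.192.0/20 (95.98.192.0 - 95.98.207.255)
Total matching entries: 5.

5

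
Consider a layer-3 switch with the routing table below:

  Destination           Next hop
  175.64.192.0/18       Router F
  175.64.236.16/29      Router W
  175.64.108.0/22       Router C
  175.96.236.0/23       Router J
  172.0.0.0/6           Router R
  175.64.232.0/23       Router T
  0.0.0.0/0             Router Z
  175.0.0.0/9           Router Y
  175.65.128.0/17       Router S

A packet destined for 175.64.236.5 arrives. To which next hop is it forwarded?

Routes whose prefix contains 175.64.236.5:
  0.0.0.0/0 (default, matches everything) -> Router Z
  172.0.0.0/6 (172.0.0.0 - 175.255.255.255) -> Router R
  175.0.0.0/9 (175.0.0.0 - 175.127.255.255) -> Router Y
  175.64.192.0/18 (175.64.192.0 - 175.64.255.255) -> Router F
More-specific entries that do NOT match:
  175.64.236.16/29 (175.64.236.16 - 175.64.236.23) does not contain 175.64.236.5
  175.96.236.0/23 (175.96.236.0 - 175.96.237.255) does not contain 175.64.236.5
  175.64.232.0/23 (175.64.232.0 - 175.64.233.255) does not contain 175.64.236.5
  175.64.108.0/22 (175.64.108.0 - 175.64.111.255) does not contain 175.64.236.5
Longest matching prefix is /18 -> next hop Router F.

Router F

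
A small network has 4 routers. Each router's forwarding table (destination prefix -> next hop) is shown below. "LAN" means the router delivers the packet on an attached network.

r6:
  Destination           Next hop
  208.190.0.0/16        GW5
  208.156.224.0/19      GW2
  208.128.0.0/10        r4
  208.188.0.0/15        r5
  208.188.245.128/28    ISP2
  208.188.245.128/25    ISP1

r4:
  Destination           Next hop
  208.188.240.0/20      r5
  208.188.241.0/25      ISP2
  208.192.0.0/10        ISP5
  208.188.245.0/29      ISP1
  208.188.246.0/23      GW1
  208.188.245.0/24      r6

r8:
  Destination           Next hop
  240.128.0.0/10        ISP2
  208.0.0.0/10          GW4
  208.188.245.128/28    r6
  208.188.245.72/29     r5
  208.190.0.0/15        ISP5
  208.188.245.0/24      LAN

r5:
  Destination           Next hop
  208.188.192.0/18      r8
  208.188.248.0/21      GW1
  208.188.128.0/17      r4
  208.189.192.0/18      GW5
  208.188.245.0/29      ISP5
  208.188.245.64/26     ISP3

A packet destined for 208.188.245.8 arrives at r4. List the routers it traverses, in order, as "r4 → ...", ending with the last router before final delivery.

r4 → r6 → r5 → r8

At r4: longest match for 208.188.245.8 is 208.188.245.0/24 -> r6
At r6: longest match for 208.188.245.8 is 208.188.0.0/15 -> r5
At r5: longest match for 208.188.245.8 is 208.188.192.0/18 -> r8
At r8: longest match for 208.188.245.8 is 208.188.245.0/24 -> LAN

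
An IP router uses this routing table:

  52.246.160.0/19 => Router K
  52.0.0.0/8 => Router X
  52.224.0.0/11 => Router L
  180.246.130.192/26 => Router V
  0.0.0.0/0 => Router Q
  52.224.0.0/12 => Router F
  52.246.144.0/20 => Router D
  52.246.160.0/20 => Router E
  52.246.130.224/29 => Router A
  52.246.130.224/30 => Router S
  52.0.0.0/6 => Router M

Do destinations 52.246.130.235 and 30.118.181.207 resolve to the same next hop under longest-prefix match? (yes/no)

52.246.130.235: longest match 52.224.0.0/11 -> Router L
30.118.181.207: longest match 0.0.0.0/0 -> Router Q

no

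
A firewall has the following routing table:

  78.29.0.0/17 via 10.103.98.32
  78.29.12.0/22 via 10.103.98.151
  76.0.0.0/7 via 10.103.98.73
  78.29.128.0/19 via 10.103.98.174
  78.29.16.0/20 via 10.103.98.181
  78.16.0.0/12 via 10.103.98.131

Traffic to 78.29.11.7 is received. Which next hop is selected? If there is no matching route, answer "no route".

Routes whose prefix contains 78.29.11.7:
  78.16.0.0/12 (78.16.0.0 - 78.31.255.255) -> 10.103.98.131
  78.29.0.0/17 (78.29.0.0 - 78.29.127.255) -> 10.103.98.32
More-specific entries that do NOT match:
  78.29.12.0/22 (78.29.12.0 - 78.29.15.255) does not contain 78.29.11.7
  78.29.16.0/20 (78.29.16.0 - 78.29.31.255) does not contain 78.29.11.7
  78.29.128.0/19 (78.29.128.0 - 78.29.159.255) does not contain 78.29.11.7
Longest matching prefix is /17 -> next hop 10.103.98.32.

10.103.98.32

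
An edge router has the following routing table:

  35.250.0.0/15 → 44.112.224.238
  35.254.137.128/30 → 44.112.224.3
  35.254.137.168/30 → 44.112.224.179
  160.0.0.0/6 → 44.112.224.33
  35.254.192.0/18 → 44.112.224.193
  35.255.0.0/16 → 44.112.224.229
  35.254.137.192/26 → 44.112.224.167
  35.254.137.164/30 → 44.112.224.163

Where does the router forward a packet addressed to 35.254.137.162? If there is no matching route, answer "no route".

no route

No entry's prefix contains 35.254.137.162; there is no default route.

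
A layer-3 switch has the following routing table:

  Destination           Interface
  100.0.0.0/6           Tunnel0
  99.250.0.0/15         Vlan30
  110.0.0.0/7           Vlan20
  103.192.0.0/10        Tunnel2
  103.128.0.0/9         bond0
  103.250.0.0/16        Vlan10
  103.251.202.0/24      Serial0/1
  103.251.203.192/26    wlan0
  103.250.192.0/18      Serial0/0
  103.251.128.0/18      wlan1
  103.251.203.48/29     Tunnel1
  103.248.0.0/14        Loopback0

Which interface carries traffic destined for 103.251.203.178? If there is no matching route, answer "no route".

Loopback0

Routes whose prefix contains 103.251.203.178:
  100.0.0.0/6 (100.0.0.0 - 103.255.255.255) -> Tunnel0
  103.128.0.0/9 (103.128.0.0 - 103.255.255.255) -> bond0
  103.192.0.0/10 (103.192.0.0 - 103.255.255.255) -> Tunnel2
  103.248.0.0/14 (103.248.0.0 - 103.251.255.255) -> Loopback0
More-specific entries that do NOT match:
  103.251.203.48/29 (103.251.203.48 - 103.251.203.55) does not contain 103.251.203.178
  103.251.203.192/26 (103.251.203.192 - 103.251.203.255) does not contain 103.251.203.178
  103.251.202.0/24 (103.251.202.0 - 103.251.202.255) does not contain 103.251.203.178
  103.250.192.0/18 (103.250.192.0 - 103.250.255.255) does not contain 103.251.203.178
  103.251.128.0/18 (103.251.128.0 - 103.251.191.255) does not contain 103.251.203.178
  103.250.0.0/16 (103.250.0.0 - 103.250.255.255) does not contain 103.251.203.178
  99.250.0.0/15 (99.250.0.0 - 99.251.255.255) does not contain 103.251.203.178
Longest matching prefix is /14 -> interface Loopback0.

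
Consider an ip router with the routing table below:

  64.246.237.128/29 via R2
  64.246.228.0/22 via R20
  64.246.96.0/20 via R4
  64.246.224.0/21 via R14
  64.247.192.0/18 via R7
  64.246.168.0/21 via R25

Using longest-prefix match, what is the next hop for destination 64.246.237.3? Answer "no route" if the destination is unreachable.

No entry's prefix contains 64.246.237.3; there is no default route.

no route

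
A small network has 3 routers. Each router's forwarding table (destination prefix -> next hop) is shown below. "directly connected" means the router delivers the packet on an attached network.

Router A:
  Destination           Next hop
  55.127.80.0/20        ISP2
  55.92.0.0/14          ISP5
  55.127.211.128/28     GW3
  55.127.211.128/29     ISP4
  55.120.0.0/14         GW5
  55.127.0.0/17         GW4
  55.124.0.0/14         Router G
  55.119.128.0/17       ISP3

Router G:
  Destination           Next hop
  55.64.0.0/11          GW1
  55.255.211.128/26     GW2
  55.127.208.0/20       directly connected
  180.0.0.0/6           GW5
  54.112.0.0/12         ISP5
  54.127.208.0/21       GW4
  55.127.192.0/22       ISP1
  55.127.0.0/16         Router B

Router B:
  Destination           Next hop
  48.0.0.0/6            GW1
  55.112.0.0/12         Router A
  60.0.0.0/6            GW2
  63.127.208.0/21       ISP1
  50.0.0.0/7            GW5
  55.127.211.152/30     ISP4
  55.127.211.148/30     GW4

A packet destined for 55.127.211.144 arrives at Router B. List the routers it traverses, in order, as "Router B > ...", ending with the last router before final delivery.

Router B > Router A > Router G

At Router B: longest match for 55.127.211.144 is 55.112.0.0/12 -> Router A
At Router A: longest match for 55.127.211.144 is 55.124.0.0/14 -> Router G
At Router G: longest match for 55.127.211.144 is 55.127.208.0/20 -> directly connected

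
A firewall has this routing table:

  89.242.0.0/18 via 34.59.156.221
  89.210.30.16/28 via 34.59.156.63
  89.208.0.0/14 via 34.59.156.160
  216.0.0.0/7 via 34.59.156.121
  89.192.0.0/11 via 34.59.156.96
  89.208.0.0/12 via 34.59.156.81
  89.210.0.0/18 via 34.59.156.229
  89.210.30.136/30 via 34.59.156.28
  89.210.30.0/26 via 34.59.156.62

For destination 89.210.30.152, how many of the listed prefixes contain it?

Prefixes containing 89.210.30.152:
  89.192.0.0/11 (89.192.0.0 - 89.223.255.255)
  89.208.0.0/12 (89.208.0.0 - 89.223.255.255)
  89.208.0.0/14 (89.208.0.0 - 89.211.255.255)
  89.210.0.0/18 (89.210.0.0 - 89.210.63.255)
Total matching entries: 4.

4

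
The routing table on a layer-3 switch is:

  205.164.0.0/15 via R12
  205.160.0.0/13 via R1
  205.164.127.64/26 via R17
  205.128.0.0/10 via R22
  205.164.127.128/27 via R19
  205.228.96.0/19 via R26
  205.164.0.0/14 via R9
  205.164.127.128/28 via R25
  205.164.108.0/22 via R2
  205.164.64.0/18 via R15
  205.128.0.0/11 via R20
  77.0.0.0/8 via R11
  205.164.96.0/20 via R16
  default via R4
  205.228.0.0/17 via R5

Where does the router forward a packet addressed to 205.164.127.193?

Routes whose prefix contains 205.164.127.193:
  0.0.0.0/0 (default, matches everything) -> R4
  205.128.0.0/10 (205.128.0.0 - 205.191.255.255) -> R22
  205.160.0.0/13 (205.160.0.0 - 205.167.255.255) -> R1
  205.164.0.0/14 (205.164.0.0 - 205.167.255.255) -> R9
  205.164.0.0/15 (205.164.0.0 - 205.165.255.255) -> R12
  205.164.64.0/18 (205.164.64.0 - 205.164.127.255) -> R15
More-specific entries that do NOT match:
  205.164.127.128/28 (205.164.127.128 - 205.164.127.143) does not contain 205.164.127.193
  205.164.127.128/27 (205.164.127.128 - 205.164.127.159) does not contain 205.164.127.193
  205.164.127.64/26 (205.164.127.64 - 205.164.127.127) does not contain 205.164.127.193
  205.164.108.0/22 (205.164.108.0 - 205.164.111.255) does not contain 205.164.127.193
  205.164.96.0/20 (205.164.96.0 - 205.164.111.255) does not contain 205.164.127.193
  205.228.96.0/19 (205.228.96.0 - 205.228.127.255) does not contain 205.164.127.193
Longest matching prefix is /18 -> next hop R15.

R15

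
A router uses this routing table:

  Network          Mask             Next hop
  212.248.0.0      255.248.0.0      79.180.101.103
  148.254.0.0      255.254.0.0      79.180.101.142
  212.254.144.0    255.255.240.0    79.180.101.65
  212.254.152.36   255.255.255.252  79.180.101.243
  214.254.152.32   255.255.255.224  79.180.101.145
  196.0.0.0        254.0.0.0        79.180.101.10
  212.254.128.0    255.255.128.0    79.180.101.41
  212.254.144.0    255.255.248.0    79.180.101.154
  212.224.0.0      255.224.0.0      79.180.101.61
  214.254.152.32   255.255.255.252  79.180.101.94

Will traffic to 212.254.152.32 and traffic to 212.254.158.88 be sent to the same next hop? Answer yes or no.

212.254.152.32: longest match 212.254.144.0/20 -> 79.180.101.65
212.254.158.88: longest match 212.254.144.0/20 -> 79.180.101.65

yes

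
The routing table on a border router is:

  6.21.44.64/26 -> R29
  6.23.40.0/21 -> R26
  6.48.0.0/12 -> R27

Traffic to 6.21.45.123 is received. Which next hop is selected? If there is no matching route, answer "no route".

no route

No entry's prefix contains 6.21.45.123; there is no default route.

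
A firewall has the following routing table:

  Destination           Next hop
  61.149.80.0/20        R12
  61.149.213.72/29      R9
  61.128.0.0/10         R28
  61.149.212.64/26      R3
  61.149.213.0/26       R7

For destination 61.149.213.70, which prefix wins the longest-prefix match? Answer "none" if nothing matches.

61.128.0.0/10

Entries matching 61.149.213.70:
  61.128.0.0/10 (61.128.0.0 - 61.191.255.255)
Most specific is 61.128.0.0/10.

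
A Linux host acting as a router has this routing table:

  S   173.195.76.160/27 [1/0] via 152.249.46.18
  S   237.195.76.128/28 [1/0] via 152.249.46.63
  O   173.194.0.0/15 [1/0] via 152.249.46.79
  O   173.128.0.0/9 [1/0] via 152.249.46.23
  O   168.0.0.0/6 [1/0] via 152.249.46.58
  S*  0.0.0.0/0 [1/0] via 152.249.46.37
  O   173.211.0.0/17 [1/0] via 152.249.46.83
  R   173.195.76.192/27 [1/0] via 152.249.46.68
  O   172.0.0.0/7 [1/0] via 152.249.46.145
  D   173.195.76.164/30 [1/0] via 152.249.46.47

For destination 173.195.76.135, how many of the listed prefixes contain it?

4

Prefixes containing 173.195.76.135:
  0.0.0.0/0 (default, matches everything)
  172.0.0.0/7 (172.0.0.0 - 173.255.255.255)
  173.128.0.0/9 (173.128.0.0 - 173.255.255.255)
  173.194.0.0/15 (173.194.0.0 - 173.195.255.255)
Total matching entries: 4.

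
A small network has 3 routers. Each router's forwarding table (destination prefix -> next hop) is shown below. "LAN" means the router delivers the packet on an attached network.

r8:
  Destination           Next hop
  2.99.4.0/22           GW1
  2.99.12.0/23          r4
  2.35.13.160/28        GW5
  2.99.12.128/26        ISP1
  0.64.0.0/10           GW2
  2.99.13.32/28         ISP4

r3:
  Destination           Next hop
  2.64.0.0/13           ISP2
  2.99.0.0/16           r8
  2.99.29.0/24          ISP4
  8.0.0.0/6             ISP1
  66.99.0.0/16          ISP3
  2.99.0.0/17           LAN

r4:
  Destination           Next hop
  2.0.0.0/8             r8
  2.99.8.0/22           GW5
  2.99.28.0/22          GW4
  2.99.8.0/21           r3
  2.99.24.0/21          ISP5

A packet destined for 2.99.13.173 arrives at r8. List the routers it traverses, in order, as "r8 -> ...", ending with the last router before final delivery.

At r8: longest match for 2.99.13.173 is 2.99.12.0/23 -> r4
At r4: longest match for 2.99.13.173 is 2.99.8.0/21 -> r3
At r3: longest match for 2.99.13.173 is 2.99.0.0/17 -> LAN

r8 -> r4 -> r3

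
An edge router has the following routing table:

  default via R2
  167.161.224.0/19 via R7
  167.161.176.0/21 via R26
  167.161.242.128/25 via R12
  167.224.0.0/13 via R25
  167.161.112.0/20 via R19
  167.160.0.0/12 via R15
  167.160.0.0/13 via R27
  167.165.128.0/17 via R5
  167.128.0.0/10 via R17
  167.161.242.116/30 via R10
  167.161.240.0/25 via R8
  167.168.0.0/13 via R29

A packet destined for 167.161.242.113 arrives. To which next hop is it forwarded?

R7

Routes whose prefix contains 167.161.242.113:
  0.0.0.0/0 (default, matches everything) -> R2
  167.128.0.0/10 (167.128.0.0 - 167.191.255.255) -> R17
  167.160.0.0/12 (167.160.0.0 - 167.175.255.255) -> R15
  167.160.0.0/13 (167.160.0.0 - 167.167.255.255) -> R27
  167.161.224.0/19 (167.161.224.0 - 167.161.255.255) -> R7
More-specific entries that do NOT match:
  167.161.242.116/30 (167.161.242.116 - 167.161.242.119) does not contain 167.161.242.113
  167.161.242.128/25 (167.161.242.128 - 167.161.242.255) does not contain 167.161.242.113
  167.161.240.0/25 (167.161.240.0 - 167.161.240.127) does not contain 167.161.242.113
  167.161.176.0/21 (167.161.176.0 - 167.161.183.255) does not contain 167.161.242.113
  167.161.112.0/20 (167.161.112.0 - 167.161.127.255) does not contain 167.161.242.113
Longest matching prefix is /19 -> next hop R7.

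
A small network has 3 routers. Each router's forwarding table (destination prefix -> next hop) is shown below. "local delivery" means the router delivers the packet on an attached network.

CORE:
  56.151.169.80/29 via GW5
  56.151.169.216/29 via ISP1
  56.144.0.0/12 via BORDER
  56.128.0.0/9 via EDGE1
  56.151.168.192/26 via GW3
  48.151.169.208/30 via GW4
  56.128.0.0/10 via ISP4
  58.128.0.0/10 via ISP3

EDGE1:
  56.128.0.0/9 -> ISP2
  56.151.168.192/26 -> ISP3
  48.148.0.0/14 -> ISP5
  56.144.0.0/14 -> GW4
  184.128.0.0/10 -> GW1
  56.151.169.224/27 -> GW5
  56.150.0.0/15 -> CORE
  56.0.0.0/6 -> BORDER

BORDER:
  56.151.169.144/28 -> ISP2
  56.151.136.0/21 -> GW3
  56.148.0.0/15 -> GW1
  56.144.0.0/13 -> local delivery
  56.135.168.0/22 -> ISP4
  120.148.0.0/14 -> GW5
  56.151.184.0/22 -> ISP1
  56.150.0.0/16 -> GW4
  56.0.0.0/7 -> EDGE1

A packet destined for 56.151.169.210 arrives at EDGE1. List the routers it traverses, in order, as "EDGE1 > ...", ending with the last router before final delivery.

EDGE1 > CORE > BORDER

At EDGE1: longest match for 56.151.169.210 is 56.150.0.0/15 -> CORE
At CORE: longest match for 56.151.169.210 is 56.144.0.0/12 -> BORDER
At BORDER: longest match for 56.151.169.210 is 56.144.0.0/13 -> local delivery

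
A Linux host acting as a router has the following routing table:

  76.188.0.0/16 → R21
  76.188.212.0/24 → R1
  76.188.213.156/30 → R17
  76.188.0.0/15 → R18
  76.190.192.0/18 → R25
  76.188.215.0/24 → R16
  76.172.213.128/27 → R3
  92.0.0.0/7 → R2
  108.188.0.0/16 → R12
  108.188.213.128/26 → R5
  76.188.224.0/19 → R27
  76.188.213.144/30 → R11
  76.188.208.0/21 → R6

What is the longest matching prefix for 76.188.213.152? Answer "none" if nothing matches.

76.188.208.0/21

Entries matching 76.188.213.152:
  76.188.0.0/15 (76.188.0.0 - 76.189.255.255)
  76.188.0.0/16 (76.188.0.0 - 76.188.255.255)
  76.188.208.0/21 (76.188.208.0 - 76.188.215.255)
Most specific is 76.188.208.0/21.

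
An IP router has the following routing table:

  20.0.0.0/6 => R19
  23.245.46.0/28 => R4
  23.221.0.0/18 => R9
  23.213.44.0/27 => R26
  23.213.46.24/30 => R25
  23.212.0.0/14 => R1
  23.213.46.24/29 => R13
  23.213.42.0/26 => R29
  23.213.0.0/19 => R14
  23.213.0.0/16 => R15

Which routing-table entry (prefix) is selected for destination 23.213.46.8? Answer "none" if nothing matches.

Entries matching 23.213.46.8:
  20.0.0.0/6 (20.0.0.0 - 23.255.255.255)
  23.212.0.0/14 (23.212.0.0 - 23.215.255.255)
  23.213.0.0/16 (23.213.0.0 - 23.213.255.255)
Most specific is 23.213.0.0/16.

23.213.0.0/16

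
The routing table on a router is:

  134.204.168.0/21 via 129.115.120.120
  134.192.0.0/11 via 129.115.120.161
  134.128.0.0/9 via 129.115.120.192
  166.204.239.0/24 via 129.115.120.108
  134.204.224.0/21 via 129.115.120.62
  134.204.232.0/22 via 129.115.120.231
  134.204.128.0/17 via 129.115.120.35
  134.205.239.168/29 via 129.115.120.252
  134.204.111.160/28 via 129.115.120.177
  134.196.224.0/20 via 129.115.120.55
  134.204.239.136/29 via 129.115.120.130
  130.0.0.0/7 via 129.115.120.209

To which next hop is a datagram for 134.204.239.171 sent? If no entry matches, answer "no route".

Routes whose prefix contains 134.204.239.171:
  134.128.0.0/9 (134.128.0.0 - 134.255.255.255) -> 129.115.120.192
  134.192.0.0/11 (134.192.0.0 - 134.223.255.255) -> 129.115.120.161
  134.204.128.0/17 (134.204.128.0 - 134.204.255.255) -> 129.115.120.35
More-specific entries that do NOT match:
  134.205.239.168/29 (134.205.239.168 - 134.205.239.175) does not contain 134.204.239.171
  134.204.239.136/29 (134.204.239.136 - 134.204.239.143) does not contain 134.204.239.171
  134.204.111.160/28 (134.204.111.160 - 134.204.111.175) does not contain 134.204.239.171
  166.204.239.0/24 (166.204.239.0 - 166.204.239.255) does not contain 134.204.239.171
  134.204.232.0/22 (134.204.232.0 - 134.204.235.255) does not contain 134.204.239.171
  134.204.168.0/21 (134.204.168.0 - 134.204.175.255) does not contain 134.204.239.171
  134.204.224.0/21 (134.204.224.0 - 134.204.231.255) does not contain 134.204.239.171
  134.196.224.0/20 (134.196.224.0 - 134.196.239.255) does not contain 134.204.239.171
Longest matching prefix is /17 -> next hop 129.115.120.35.

129.115.120.35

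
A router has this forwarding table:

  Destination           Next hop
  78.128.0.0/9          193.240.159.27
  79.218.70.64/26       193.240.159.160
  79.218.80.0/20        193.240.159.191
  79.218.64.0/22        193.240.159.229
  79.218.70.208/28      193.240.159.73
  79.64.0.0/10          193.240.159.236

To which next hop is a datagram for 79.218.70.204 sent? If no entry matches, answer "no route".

No entry's prefix contains 79.218.70.204; there is no default route.

no route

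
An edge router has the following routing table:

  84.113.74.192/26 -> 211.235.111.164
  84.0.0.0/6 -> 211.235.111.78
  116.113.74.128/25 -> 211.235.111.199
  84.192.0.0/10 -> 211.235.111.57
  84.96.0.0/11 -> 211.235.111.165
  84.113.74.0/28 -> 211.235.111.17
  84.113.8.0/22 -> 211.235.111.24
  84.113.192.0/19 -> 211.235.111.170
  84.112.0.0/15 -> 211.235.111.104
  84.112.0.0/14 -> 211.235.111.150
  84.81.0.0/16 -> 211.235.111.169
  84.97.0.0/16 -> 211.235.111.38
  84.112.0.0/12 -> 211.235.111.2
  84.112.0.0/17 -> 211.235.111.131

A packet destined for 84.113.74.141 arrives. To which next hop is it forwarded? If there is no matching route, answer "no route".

211.235.111.104

Routes whose prefix contains 84.113.74.141:
  84.0.0.0/6 (84.0.0.0 - 87.255.255.255) -> 211.235.111.78
  84.96.0.0/11 (84.96.0.0 - 84.127.255.255) -> 211.235.111.165
  84.112.0.0/12 (84.112.0.0 - 84.127.255.255) -> 211.235.111.2
  84.112.0.0/14 (84.112.0.0 - 84.115.255.255) -> 211.235.111.150
  84.112.0.0/15 (84.112.0.0 - 84.113.255.255) -> 211.235.111.104
More-specific entries that do NOT match:
  84.113.74.0/28 (84.113.74.0 - 84.113.74.15) does not contain 84.113.74.141
  84.113.74.192/26 (84.113.74.192 - 84.113.74.255) does not contain 84.113.74.141
  116.113.74.128/25 (116.113.74.128 - 116.113.74.255) does not contain 84.113.74.141
  84.113.8.0/22 (84.113.8.0 - 84.113.11.255) does not contain 84.113.74.141
  84.113.192.0/19 (84.113.192.0 - 84.113.223.255) does not contain 84.113.74.141
  84.112.0.0/17 (84.112.0.0 - 84.112.127.255) does not contain 84.113.74.141
  84.81.0.0/16 (84.81.0.0 - 84.81.255.255) does not contain 84.113.74.141
  84.97.0.0/16 (84.97.0.0 - 84.97.255.255) does not contain 84.113.74.141
Longest matching prefix is /15 -> next hop 211.235.111.104.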